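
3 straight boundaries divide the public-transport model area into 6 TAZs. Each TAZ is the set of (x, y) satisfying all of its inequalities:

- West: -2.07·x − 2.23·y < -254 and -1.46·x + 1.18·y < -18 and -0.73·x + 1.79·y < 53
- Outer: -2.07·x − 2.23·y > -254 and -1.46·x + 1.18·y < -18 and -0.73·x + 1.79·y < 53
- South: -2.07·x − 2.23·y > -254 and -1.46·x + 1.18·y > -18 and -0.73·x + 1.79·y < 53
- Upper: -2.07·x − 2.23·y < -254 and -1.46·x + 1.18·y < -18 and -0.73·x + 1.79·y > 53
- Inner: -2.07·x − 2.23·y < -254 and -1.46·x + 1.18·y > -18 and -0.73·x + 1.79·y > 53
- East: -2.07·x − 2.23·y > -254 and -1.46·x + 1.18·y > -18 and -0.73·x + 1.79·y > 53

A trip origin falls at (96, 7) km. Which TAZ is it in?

Outer

-2.07·96 − 2.23·7 = -214.330, which is > -254
-1.46·96 + 1.18·7 = -131.900, which is < -18
-0.73·96 + 1.79·7 = -57.550, which is < 53
This sign pattern matches Outer.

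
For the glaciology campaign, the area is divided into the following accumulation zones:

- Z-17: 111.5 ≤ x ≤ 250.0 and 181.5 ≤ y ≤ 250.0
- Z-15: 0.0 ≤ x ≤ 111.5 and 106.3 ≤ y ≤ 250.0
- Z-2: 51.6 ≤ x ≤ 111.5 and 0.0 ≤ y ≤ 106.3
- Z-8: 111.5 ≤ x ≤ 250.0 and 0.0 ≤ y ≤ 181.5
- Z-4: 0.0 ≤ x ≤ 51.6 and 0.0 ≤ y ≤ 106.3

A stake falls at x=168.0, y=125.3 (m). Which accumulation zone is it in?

Z-8

The point has x = 168.0 and y = 125.3.
Only Z-8 satisfies 111.5 ≤ x ≤ 250.0 and 0.0 ≤ y ≤ 181.5.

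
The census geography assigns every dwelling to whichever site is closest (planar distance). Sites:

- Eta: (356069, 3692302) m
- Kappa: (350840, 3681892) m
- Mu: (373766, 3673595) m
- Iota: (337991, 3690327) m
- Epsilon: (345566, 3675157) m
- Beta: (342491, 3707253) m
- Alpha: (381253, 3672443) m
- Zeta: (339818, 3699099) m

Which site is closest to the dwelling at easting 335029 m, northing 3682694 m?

Iota

Squared distances to each site:
Eta: 534995264.000; Kappa: 250630925.000; Mu: 1583346970.000; Iota: 67036133.000; Epsilon: 167834738.000; Beta: 658825925.000; Alpha: 2241741177.000; Zeta: 292058546.000.
Minimum at Iota.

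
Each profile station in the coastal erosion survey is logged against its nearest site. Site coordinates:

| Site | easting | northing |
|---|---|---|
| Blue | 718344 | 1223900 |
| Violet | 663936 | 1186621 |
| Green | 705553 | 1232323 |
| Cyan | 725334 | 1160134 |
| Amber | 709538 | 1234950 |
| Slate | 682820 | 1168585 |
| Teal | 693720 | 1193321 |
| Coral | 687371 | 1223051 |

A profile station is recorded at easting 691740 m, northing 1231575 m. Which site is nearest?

Coral

Squared distances to each site:
Blue: 766678441.000; Violet: 2793924532.000; Green: 191358473.000; Cyan: 6232373317.000; Amber: 328159429.000; Slate: 4047306500.000; Teal: 1467288916.000; Coral: 91746737.000.
Minimum at Coral.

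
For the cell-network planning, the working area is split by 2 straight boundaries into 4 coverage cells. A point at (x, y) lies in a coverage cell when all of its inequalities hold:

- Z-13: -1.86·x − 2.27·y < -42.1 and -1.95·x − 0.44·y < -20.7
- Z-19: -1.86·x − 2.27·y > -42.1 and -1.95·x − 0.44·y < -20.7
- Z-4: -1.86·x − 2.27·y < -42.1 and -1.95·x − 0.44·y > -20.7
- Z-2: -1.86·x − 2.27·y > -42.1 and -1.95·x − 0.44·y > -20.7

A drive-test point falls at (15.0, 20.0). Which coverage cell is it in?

-1.86·15.0 − 2.27·20.0 = -73.300, which is < -42.1
-1.95·15.0 − 0.44·20.0 = -38.050, which is < -20.7
This sign pattern matches Z-13.

Z-13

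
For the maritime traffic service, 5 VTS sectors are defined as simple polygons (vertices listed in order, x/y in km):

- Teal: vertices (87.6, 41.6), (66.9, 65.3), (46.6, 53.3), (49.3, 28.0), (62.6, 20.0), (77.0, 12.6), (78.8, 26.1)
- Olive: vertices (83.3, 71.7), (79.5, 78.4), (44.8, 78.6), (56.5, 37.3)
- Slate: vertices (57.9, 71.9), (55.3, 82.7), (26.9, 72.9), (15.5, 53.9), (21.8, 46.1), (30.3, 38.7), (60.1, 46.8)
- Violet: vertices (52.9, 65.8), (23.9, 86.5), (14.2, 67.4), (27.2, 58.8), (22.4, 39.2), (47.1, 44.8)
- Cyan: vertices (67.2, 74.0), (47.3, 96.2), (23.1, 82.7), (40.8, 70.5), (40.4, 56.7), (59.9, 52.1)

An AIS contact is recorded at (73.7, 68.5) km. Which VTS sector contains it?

Olive

Cast a ray rightward from (73.7, 68.5). For each polygon, the edges (by vertex number in listed order) whose endpoints lie on opposite sides of y = 68.5, where each meets that height, and whether that is right or left of the point:
Teal: no edge straddles that height → 0 crossings.
Olive: 3–4 at x≈47.66 (left), 4–1 at x≈80.81 (right) → 1 crossing.
Slate: 3–4 at x≈24.26 (left), 7–1 at x≈58.20 (left) → 0 crossings.
Violet: 1–2 at x≈49.12 (left), 2–3 at x≈14.76 (left) → 0 crossings.
Cyan: 4–5 at x≈40.74 (left), 6–1 at x≈65.37 (left) → 0 crossings.
Only Olive has an odd count, so the point is inside Olive.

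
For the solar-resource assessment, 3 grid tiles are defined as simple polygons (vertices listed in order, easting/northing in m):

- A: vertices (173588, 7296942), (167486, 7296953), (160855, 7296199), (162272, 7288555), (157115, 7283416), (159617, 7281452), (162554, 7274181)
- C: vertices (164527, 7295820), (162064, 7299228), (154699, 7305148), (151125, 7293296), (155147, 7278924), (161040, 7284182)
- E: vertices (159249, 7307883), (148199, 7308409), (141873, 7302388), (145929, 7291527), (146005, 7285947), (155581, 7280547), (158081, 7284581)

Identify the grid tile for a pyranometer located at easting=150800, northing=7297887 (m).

E

Cast a ray rightward from (150800, 7297887). For each polygon, the edges (by vertex number in listed order) whose endpoints lie on opposite sides of northing = 7297887, where each meets that height, and whether that is right or left of the point:
A: no edge straddles that height → 0 crossings.
C: 1–2 at easting≈163033.2 (right), 3–4 at easting≈152509.4 (right) → 2 crossings.
E: 3–4 at easting≈143553.9 (left), 7–1 at easting≈158748.0 (right) → 1 crossing.
Only E has an odd count, so the point is inside E.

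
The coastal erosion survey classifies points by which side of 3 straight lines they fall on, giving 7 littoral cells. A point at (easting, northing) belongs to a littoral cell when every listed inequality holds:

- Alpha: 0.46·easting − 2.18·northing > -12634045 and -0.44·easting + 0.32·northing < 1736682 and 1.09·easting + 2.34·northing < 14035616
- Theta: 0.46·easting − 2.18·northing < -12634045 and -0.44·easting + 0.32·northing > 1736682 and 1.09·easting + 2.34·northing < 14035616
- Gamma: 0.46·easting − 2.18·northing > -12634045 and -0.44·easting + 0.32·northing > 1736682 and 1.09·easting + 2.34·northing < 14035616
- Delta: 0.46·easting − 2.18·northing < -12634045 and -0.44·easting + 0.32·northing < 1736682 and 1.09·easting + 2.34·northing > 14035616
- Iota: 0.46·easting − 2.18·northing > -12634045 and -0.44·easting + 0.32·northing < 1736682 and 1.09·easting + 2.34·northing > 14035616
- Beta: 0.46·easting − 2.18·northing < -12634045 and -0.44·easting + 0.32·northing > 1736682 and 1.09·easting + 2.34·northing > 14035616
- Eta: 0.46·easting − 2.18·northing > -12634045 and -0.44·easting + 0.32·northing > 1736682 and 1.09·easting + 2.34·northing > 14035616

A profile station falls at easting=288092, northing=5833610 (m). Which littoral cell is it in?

0.46·288092 − 2.18·5833610 = -12584747.480, which is > -12634045
-0.44·288092 + 0.32·5833610 = 1739994.720, which is > 1736682
1.09·288092 + 2.34·5833610 = 13964667.680, which is < 14035616
This sign pattern matches Gamma.

Gamma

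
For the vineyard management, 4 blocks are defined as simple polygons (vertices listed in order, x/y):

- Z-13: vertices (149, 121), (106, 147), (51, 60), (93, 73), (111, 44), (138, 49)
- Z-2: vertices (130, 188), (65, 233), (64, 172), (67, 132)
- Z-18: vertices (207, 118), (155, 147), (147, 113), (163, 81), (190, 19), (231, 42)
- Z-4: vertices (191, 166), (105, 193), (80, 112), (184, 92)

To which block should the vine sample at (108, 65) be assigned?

Cast a ray rightward from (108, 65). For each polygon, the edges (by vertex number in listed order) whose endpoints lie on opposite sides of y = 65, where each meets that height, and whether that is right or left of the point:
Z-13: 2–3 at x≈54.2 (left), 3–4 at x≈67.2 (left), 4–5 at x≈98.0 (left), 6–1 at x≈140.4 (right) → 1 crossing.
Z-2: no edge straddles that height → 0 crossings.
Z-18: 4–5 at x≈170.0 (right), 6–1 at x≈223.7 (right) → 2 crossings.
Z-4: no edge straddles that height → 0 crossings.
Only Z-13 has an odd count, so the point is inside Z-13.

Z-13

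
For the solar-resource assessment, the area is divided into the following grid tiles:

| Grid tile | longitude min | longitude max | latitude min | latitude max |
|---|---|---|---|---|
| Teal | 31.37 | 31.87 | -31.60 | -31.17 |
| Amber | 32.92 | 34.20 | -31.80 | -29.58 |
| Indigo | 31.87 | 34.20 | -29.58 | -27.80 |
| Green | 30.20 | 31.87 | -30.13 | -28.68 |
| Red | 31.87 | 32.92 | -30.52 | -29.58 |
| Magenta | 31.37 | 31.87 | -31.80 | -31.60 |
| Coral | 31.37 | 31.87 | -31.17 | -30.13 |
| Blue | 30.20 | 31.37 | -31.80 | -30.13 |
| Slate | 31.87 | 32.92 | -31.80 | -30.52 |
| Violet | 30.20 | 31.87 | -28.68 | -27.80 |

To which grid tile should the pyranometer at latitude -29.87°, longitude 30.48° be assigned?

Green

The point has longitude = 30.48 and latitude = -29.87.
Only Green satisfies 30.20 ≤ longitude ≤ 31.87 and -30.13 ≤ latitude ≤ -28.68.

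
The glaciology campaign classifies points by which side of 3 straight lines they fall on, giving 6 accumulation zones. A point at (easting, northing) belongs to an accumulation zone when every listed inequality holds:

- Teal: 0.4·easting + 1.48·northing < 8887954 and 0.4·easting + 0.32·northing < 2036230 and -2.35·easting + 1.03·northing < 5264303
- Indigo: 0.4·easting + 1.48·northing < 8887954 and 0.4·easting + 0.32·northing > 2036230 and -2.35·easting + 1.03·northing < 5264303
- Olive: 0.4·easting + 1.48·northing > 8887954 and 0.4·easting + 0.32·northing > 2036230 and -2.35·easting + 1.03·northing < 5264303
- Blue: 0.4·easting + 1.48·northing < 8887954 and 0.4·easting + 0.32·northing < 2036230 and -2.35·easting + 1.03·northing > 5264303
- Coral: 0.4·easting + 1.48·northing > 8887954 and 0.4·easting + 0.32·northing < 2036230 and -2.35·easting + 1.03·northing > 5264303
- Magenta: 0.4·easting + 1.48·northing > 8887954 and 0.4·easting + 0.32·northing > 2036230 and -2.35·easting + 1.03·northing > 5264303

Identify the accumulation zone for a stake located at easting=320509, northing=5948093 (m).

0.4·320509 + 1.48·5948093 = 8931381.240, which is > 8887954
0.4·320509 + 0.32·5948093 = 2031593.360, which is < 2036230
-2.35·320509 + 1.03·5948093 = 5373339.640, which is > 5264303
This sign pattern matches Coral.

Coral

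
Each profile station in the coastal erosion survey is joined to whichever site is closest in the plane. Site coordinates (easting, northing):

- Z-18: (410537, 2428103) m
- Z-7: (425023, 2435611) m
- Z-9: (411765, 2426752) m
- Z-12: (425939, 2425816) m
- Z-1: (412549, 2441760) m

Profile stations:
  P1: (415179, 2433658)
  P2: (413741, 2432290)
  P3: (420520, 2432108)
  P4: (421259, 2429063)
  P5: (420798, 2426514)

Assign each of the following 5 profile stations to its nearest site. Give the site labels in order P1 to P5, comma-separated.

Z-18, Z-18, Z-7, Z-12, Z-12

P1 → Z-18 (d²=52406189.00)
P2 → Z-18 (d²=27796585.00)
P3 → Z-7 (d²=32548018.00)
P4 → Z-12 (d²=32445409.00)
P5 → Z-12 (d²=26917085.00)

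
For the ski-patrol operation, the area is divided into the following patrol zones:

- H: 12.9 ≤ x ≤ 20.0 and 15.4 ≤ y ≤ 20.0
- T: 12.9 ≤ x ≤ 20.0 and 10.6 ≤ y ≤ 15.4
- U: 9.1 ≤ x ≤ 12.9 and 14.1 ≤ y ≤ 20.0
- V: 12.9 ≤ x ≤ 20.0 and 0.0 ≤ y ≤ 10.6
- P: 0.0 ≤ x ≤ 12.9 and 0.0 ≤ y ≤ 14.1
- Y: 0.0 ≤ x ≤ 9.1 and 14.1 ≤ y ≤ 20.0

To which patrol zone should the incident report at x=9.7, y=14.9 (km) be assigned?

U

The point has x = 9.7 and y = 14.9.
Only U satisfies 9.1 ≤ x ≤ 12.9 and 14.1 ≤ y ≤ 20.0.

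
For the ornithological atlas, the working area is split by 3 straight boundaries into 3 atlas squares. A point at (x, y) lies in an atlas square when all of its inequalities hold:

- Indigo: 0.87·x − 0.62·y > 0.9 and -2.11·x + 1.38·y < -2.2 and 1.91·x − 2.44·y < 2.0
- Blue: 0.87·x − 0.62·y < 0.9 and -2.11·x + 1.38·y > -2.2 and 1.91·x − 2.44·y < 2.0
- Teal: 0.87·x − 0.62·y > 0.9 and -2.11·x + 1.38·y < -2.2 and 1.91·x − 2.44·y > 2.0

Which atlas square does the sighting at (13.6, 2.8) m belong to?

0.87·13.6 − 0.62·2.8 = 10.096, which is > 0.9
-2.11·13.6 + 1.38·2.8 = -24.832, which is < -2.2
1.91·13.6 − 2.44·2.8 = 19.144, which is > 2.0
This sign pattern matches Teal.

Teal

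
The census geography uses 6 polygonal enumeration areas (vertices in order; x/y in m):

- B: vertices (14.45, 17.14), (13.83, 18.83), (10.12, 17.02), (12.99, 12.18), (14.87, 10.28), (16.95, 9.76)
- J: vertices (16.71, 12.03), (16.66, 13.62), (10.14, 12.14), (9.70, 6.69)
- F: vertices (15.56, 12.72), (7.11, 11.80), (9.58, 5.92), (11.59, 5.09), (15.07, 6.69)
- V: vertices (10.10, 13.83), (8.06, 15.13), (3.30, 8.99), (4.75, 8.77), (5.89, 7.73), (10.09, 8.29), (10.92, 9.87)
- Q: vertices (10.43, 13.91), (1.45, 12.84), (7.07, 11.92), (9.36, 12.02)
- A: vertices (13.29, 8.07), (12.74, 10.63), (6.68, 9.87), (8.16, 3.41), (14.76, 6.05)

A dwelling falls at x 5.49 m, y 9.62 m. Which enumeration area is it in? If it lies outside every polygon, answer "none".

Cast a ray rightward from (5.49, 9.62). For each polygon, the edges (by vertex number in listed order) whose endpoints lie on opposite sides of y = 9.62, where each meets that height, and whether that is right or left of the point:
B: no edge straddles that height → 0 crossings.
J: 3–4 at x≈9.937 (right), 4–1 at x≈13.546 (right) → 2 crossings.
F: 2–3 at x≈8.026 (right), 5–1 at x≈15.308 (right) → 2 crossings.
V: 2–3 at x≈3.788 (left), 6–7 at x≈10.789 (right) → 1 crossing.
Q: no edge straddles that height → 0 crossings.
A: 1–2 at x≈12.957 (right), 3–4 at x≈6.737 (right) → 2 crossings.
Only V has an odd count, so the point is inside V.

V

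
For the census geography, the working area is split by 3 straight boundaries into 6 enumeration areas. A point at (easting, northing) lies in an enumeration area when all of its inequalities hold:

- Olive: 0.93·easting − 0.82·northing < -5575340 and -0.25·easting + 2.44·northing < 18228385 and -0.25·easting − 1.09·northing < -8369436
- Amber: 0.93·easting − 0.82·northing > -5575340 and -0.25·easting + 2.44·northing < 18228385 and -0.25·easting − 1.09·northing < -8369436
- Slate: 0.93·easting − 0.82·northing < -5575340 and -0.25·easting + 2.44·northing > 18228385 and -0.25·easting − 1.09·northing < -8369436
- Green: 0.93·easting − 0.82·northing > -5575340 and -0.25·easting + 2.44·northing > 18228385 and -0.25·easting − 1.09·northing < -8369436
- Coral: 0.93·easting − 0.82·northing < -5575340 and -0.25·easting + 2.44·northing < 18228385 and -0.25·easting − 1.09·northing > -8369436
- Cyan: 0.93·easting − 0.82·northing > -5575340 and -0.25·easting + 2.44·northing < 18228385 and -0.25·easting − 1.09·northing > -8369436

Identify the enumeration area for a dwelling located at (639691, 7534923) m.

Olive

0.93·639691 − 0.82·7534923 = -5583724.230, which is < -5575340
-0.25·639691 + 2.44·7534923 = 18225289.370, which is < 18228385
-0.25·639691 − 1.09·7534923 = -8372988.820, which is < -8369436
This sign pattern matches Olive.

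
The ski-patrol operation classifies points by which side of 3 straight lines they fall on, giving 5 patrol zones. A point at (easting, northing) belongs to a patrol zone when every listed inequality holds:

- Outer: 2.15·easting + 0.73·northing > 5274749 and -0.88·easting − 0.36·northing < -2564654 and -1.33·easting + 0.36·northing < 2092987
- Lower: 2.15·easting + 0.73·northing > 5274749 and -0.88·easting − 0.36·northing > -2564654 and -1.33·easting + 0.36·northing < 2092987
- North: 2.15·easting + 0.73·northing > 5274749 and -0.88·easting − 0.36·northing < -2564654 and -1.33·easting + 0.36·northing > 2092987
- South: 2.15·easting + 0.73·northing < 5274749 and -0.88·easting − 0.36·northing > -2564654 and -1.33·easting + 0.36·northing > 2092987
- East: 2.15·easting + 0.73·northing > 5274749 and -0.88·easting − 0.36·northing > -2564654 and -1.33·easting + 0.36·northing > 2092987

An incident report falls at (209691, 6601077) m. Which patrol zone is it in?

2.15·209691 + 0.73·6601077 = 5269621.860, which is < 5274749
-0.88·209691 − 0.36·6601077 = -2560915.800, which is > -2564654
-1.33·209691 + 0.36·6601077 = 2097498.690, which is > 2092987
This sign pattern matches South.

South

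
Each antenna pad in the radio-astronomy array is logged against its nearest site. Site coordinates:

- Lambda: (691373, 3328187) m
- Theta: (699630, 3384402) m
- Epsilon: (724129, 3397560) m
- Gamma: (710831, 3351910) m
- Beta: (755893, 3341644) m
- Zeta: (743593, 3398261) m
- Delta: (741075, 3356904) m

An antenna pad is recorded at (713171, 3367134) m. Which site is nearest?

Squared distances to each site:
Lambda: 1992021613.000; Theta: 481542505.000; Epsilon: 1045819240.000; Gamma: 237245776.000; Beta: 2474909384.000; Zeta: 1894388213.000; Delta: 883286116.000.
Minimum at Gamma.

Gamma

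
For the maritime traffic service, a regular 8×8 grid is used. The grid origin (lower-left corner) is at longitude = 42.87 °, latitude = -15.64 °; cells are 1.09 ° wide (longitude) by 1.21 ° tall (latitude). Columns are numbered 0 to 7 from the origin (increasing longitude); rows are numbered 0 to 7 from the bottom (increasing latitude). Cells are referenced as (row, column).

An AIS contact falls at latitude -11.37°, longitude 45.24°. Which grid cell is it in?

Column index: ⌊(45.24 − 42.87) / 1.09⌋ = ⌊2.174⌋ = 2
Row offset from origin: ⌊(-11.37 − -15.64) / 1.21⌋ = ⌊3.529⌋ = 3 → row 3

(3, 2)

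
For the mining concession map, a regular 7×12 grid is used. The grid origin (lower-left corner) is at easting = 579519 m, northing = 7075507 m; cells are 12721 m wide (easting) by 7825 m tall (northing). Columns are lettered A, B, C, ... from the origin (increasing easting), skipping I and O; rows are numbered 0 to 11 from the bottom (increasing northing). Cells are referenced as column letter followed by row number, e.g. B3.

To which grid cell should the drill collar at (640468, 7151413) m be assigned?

Column index: ⌊(640468 − 579519) / 12721⌋ = ⌊4.791⌋ = 4 → column E
Row offset from origin: ⌊(7151413 − 7075507) / 7825⌋ = ⌊9.700⌋ = 9 → row 9

E9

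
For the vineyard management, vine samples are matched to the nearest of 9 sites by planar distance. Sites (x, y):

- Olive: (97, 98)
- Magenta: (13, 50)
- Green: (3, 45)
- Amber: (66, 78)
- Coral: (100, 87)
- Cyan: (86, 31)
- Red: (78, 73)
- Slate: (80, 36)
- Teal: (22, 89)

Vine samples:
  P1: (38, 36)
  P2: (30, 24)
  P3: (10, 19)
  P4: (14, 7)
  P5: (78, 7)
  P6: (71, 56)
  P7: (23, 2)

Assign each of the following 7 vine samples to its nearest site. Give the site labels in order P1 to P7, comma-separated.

P1 → Magenta (d²=821.00)
P2 → Magenta (d²=965.00)
P3 → Green (d²=725.00)
P4 → Green (d²=1565.00)
P5 → Cyan (d²=640.00)
P6 → Red (d²=338.00)
P7 → Green (d²=2249.00)

Magenta, Magenta, Green, Green, Cyan, Red, Green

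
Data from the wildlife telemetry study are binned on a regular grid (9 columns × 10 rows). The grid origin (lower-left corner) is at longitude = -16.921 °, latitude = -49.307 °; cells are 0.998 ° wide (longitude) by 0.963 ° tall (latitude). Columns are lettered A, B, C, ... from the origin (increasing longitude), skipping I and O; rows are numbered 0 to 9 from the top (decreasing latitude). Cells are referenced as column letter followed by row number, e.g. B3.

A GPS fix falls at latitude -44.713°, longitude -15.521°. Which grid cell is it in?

Column index: ⌊(-15.521 − -16.921) / 0.998⌋ = ⌊1.403⌋ = 1 → column B
Row offset from origin: ⌊(-44.713 − -49.307) / 0.963⌋ = ⌊4.771⌋ = 4 → row 5 (counted from top)

B5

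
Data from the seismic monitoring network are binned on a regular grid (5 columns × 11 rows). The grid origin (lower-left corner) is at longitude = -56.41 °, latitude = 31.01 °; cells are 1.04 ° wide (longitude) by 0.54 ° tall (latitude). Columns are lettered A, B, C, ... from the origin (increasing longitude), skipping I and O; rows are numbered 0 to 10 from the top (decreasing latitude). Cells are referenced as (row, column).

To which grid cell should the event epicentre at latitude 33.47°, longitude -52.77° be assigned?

(6, D)

Column index: ⌊(-52.77 − -56.41) / 1.04⌋ = ⌊3.500⌋ = 3 → column D
Row offset from origin: ⌊(33.47 − 31.01) / 0.54⌋ = ⌊4.556⌋ = 4 → row 6 (counted from top)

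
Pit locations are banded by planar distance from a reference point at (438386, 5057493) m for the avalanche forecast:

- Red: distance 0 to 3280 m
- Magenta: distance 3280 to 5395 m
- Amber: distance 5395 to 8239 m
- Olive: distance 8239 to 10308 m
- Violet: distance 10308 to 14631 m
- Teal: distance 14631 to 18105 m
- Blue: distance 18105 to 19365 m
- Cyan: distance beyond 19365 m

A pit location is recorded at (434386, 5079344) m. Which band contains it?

Cyan

Distance = √((434386−438386)² + (5079344−5057493)²) = √(16000000.000 + 477466201.000) = 22214.099 m.
19365 ≤ 22214.099 < ∞ → Cyan.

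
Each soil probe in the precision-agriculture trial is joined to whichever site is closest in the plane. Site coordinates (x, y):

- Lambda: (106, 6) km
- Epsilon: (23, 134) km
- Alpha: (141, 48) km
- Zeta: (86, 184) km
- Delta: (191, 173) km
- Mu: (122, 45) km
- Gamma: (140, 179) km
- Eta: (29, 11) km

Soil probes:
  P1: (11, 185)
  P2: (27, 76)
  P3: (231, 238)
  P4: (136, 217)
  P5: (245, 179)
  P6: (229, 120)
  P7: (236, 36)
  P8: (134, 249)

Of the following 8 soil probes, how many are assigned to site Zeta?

P1 → Epsilon
P2 → Epsilon
P3 → Delta
P4 → Gamma
P5 → Delta
P6 → Delta
P7 → Alpha
P8 → Gamma
0 of the 8 go to Zeta.

0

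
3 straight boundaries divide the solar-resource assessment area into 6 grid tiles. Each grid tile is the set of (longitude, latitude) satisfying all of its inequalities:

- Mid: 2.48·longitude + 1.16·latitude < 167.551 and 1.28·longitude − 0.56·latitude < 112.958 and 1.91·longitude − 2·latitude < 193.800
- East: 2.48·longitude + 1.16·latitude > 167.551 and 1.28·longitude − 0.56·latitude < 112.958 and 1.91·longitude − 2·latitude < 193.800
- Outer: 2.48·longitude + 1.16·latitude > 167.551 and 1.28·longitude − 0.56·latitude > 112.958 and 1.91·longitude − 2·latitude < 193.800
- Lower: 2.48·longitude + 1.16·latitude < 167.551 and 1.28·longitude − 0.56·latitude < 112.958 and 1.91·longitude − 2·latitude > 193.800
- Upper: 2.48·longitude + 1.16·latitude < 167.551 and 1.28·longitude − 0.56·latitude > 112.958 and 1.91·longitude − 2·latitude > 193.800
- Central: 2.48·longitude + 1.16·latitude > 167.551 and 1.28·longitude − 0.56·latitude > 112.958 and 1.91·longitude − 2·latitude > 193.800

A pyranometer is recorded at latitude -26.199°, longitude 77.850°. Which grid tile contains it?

2.48·77.850 + 1.16·-26.199 = 162.677, which is < 167.551
1.28·77.850 − 0.56·-26.199 = 114.319, which is > 112.958
1.91·77.850 − 2·-26.199 = 201.091, which is > 193.800
This sign pattern matches Upper.

Upper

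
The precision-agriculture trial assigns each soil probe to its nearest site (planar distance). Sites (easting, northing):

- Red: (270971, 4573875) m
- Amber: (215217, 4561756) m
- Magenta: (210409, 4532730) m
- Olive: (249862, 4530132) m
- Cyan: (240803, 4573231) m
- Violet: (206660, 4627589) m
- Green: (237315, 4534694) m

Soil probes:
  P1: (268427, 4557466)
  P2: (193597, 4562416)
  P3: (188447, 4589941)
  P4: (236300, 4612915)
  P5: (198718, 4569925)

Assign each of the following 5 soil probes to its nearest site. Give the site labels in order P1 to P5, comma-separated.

P1 → Red (d²=275727217.00)
P2 → Amber (d²=467860000.00)
P3 → Amber (d²=1511027125.00)
P4 → Violet (d²=1093855876.00)
P5 → Amber (d²=338949562.00)

Red, Amber, Amber, Violet, Amber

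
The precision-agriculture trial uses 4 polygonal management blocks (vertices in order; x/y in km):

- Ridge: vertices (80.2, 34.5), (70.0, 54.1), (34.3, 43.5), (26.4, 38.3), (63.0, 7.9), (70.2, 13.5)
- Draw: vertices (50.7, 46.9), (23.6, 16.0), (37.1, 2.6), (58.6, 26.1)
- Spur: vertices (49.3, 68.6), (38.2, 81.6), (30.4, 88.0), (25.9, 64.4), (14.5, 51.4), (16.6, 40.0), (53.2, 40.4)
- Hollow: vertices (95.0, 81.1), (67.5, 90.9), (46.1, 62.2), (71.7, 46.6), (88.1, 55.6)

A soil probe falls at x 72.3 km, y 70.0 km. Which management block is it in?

Hollow

Cast a ray rightward from (72.3, 70.0). For each polygon, the edges (by vertex number in listed order) whose endpoints lie on opposite sides of y = 70.0, where each meets that height, and whether that is right or left of the point:
Ridge: no edge straddles that height → 0 crossings.
Draw: no edge straddles that height → 0 crossings.
Spur: 1–2 at x≈48.10 (left), 3–4 at x≈26.97 (left) → 0 crossings.
Hollow: 2–3 at x≈51.92 (left), 5–1 at x≈92.00 (right) → 1 crossing.
Only Hollow has an odd count, so the point is inside Hollow.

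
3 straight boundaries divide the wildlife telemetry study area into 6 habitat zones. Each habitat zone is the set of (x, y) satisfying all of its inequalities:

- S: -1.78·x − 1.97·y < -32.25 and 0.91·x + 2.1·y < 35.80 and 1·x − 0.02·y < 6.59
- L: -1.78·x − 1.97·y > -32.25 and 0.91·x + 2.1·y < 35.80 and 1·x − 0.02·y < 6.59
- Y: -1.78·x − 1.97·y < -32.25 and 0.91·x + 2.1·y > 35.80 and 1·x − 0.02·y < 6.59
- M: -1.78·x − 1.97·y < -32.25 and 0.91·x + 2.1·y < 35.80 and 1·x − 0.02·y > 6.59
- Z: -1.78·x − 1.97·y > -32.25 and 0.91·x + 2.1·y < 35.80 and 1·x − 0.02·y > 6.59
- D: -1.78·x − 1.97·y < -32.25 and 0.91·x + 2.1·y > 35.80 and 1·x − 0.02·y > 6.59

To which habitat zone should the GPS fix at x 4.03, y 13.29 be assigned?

-1.78·4.03 − 1.97·13.29 = -33.355, which is < -32.25
0.91·4.03 + 2.1·13.29 = 31.576, which is < 35.80
1·4.03 − 0.02·13.29 = 3.764, which is < 6.59
This sign pattern matches S.

S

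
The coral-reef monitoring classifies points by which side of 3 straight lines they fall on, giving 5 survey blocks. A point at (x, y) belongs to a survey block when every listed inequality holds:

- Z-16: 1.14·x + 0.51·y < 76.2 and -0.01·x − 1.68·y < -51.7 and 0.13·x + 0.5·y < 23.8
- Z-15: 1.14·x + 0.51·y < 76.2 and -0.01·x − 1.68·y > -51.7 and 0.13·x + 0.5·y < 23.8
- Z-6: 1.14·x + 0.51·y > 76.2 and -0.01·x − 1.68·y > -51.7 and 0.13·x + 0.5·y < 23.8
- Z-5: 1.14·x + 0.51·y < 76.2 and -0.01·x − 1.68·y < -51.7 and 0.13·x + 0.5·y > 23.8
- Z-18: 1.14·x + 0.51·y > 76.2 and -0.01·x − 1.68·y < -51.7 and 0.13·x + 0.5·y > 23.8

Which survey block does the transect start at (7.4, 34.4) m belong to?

Z-16

1.14·7.4 + 0.51·34.4 = 25.980, which is < 76.2
-0.01·7.4 − 1.68·34.4 = -57.866, which is < -51.7
0.13·7.4 + 0.5·34.4 = 18.162, which is < 23.8
This sign pattern matches Z-16.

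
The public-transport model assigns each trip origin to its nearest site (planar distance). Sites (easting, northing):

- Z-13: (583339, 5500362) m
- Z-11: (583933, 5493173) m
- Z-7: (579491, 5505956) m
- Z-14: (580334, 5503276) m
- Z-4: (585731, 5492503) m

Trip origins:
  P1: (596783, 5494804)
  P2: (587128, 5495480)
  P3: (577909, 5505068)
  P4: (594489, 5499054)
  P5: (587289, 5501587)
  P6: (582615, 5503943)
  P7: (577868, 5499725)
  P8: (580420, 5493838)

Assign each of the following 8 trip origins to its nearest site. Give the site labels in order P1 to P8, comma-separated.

Z-4, Z-4, Z-7, Z-4, Z-13, Z-14, Z-14, Z-11

P1 → Z-4 (d²=127441305.00)
P2 → Z-4 (d²=10814138.00)
P3 → Z-7 (d²=3291268.00)
P4 → Z-4 (d²=119618165.00)
P5 → Z-13 (d²=17103125.00)
P6 → Z-14 (d²=5647850.00)
P7 → Z-14 (d²=18690757.00)
P8 → Z-11 (d²=12783394.00)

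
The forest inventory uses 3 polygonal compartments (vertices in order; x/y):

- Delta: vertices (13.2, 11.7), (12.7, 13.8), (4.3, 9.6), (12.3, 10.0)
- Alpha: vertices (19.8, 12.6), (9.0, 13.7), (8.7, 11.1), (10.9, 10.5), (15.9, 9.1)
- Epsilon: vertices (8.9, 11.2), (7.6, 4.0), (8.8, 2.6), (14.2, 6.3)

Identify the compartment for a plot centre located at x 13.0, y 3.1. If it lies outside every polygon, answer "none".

none

Cast a ray rightward from (13.0, 3.1). For each polygon, the edges (by vertex number in listed order) whose endpoints lie on opposite sides of y = 3.1, where each meets that height, and whether that is right or left of the point:
Delta: no edge straddles that height → 0 crossings.
Alpha: no edge straddles that height → 0 crossings.
Epsilon: 2–3 at x≈8.37 (left), 3–4 at x≈9.53 (left) → 0 crossings.
All counts are even, so the point lies outside every listed polygon.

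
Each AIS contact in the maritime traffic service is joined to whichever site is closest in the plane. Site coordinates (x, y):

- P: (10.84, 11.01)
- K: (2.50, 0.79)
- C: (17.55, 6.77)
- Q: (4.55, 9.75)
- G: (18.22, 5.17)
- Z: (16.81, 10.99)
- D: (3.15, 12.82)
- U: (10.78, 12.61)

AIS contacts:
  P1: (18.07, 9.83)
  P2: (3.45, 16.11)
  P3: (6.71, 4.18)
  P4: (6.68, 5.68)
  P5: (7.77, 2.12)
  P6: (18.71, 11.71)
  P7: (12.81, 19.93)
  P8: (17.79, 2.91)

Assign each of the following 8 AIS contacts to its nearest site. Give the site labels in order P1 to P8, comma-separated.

P1 → Z (d²=2.93)
P2 → D (d²=10.91)
P3 → K (d²=29.22)
P4 → Q (d²=21.10)
P5 → K (d²=29.54)
P6 → Z (d²=4.13)
P7 → U (d²=57.70)
P8 → G (d²=5.29)

Z, D, K, Q, K, Z, U, G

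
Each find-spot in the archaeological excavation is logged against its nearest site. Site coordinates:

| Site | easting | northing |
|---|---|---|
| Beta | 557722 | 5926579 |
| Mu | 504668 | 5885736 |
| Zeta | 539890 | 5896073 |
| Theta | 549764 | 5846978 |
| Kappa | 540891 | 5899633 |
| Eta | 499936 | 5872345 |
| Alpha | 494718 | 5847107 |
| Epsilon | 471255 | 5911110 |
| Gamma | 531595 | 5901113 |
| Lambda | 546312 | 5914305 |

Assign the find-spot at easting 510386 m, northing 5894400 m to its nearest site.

Squared distances to each site:
Beta: 3276184937.000; Mu: 107760420.000; Zeta: 873284945.000; Theta: 3799472968.000; Kappa: 957939314.000; Eta: 595625525.000; Alpha: 2482114073.000; Epsilon: 1810459261.000; Gamma: 494886050.000; Lambda: 1686886501.000.
Minimum at Mu.

Mu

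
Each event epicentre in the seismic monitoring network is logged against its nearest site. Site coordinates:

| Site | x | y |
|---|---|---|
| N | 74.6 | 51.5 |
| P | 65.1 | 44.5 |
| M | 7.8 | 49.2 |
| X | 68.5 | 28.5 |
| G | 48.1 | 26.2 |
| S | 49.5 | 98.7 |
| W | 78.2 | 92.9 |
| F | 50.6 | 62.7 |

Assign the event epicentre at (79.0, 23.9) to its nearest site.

Squared distances to each site:
N: 781.120; P: 617.570; M: 5709.530; X: 131.410; G: 960.100; S: 6465.290; W: 4761.640; F: 2312.000.
Minimum at X.

X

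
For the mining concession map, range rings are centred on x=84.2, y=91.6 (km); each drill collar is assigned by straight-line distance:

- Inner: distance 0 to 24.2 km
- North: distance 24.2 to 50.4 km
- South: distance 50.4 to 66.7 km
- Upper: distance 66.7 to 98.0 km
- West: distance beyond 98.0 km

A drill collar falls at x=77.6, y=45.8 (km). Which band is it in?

Distance = √((77.6−84.2)² + (45.8−91.6)²) = √(43.560 + 2097.640) = 46.273 km.
24.2 ≤ 46.273 < 50.4 → North.

North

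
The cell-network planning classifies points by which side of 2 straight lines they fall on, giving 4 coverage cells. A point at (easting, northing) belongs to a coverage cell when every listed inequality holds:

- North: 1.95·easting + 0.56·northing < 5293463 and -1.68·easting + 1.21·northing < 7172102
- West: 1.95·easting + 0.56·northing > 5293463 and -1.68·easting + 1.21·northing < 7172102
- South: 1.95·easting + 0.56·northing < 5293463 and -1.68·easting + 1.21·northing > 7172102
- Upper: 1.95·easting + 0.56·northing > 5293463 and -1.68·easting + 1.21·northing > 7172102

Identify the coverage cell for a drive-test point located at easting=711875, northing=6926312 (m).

1.95·711875 + 0.56·6926312 = 5266890.970, which is < 5293463
-1.68·711875 + 1.21·6926312 = 7184887.520, which is > 7172102
This sign pattern matches South.

South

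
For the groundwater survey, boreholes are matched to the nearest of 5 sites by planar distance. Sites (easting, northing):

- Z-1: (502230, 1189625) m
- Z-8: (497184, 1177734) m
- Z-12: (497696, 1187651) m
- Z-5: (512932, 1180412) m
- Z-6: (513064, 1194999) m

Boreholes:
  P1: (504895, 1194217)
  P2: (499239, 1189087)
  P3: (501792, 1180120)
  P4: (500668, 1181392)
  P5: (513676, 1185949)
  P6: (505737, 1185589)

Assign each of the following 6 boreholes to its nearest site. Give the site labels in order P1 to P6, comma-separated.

Z-1, Z-12, Z-8, Z-8, Z-5, Z-1

P1 → Z-1 (d²=28188689.00)
P2 → Z-12 (d²=4442945.00)
P3 → Z-8 (d²=26926660.00)
P4 → Z-8 (d²=25519220.00)
P5 → Z-5 (d²=31211905.00)
P6 → Z-1 (d²=28588345.00)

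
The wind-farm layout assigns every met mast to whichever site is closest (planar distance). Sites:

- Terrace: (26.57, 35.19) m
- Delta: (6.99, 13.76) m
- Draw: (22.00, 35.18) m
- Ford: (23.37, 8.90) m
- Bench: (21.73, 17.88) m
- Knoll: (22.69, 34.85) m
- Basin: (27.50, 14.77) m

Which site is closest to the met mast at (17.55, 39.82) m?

Draw

Squared distances to each site:
Terrace: 102.797; Delta: 790.637; Draw: 41.332; Ford: 989.919; Bench: 498.836; Knoll: 51.120; Basin: 726.505.
Minimum at Draw.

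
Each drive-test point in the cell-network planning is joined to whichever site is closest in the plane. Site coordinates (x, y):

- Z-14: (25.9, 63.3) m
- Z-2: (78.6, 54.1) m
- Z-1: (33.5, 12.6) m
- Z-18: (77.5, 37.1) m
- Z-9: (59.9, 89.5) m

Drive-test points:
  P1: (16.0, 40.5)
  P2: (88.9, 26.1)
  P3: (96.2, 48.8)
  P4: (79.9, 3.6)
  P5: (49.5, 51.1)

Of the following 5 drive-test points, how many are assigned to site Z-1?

P1 → Z-14
P2 → Z-18
P3 → Z-2
P4 → Z-18
P5 → Z-14
0 of the 5 go to Z-1.

0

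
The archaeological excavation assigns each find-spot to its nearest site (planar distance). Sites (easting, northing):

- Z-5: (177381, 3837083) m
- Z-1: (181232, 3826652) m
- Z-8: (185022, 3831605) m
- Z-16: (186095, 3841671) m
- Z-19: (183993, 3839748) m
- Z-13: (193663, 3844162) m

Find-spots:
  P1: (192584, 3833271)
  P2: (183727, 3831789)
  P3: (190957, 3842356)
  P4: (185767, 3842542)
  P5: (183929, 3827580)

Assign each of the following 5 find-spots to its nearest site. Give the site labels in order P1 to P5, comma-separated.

Z-8, Z-8, Z-13, Z-16, Z-1

P1 → Z-8 (d²=59959400.00)
P2 → Z-8 (d²=1710881.00)
P3 → Z-13 (d²=10584072.00)
P4 → Z-16 (d²=866225.00)
P5 → Z-1 (d²=8134993.00)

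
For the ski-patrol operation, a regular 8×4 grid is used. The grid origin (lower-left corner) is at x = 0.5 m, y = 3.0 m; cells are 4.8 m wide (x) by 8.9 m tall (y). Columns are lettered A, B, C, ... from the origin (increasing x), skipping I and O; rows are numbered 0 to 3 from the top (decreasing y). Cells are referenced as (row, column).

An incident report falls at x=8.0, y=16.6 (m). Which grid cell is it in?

(2, B)

Column index: ⌊(8.0 − 0.5) / 4.8⌋ = ⌊1.562⌋ = 1 → column B
Row offset from origin: ⌊(16.6 − 3.0) / 8.9⌋ = ⌊1.528⌋ = 1 → row 2 (counted from top)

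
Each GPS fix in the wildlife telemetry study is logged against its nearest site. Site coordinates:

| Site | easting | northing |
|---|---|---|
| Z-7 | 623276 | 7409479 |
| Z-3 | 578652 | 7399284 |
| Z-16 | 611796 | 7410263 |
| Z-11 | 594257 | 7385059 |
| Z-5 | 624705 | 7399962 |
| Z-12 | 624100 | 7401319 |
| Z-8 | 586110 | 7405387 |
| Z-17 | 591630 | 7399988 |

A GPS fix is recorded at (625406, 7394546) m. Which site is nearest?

Squared distances to each site:
Z-7: 227531389.000; Z-3: 2208385160.000; Z-16: 432256189.000; Z-11: 1060263370.000; Z-5: 29824457.000; Z-12: 47579165.000; Z-8: 1661702897.000; Z-17: 1170433540.000.
Minimum at Z-5.

Z-5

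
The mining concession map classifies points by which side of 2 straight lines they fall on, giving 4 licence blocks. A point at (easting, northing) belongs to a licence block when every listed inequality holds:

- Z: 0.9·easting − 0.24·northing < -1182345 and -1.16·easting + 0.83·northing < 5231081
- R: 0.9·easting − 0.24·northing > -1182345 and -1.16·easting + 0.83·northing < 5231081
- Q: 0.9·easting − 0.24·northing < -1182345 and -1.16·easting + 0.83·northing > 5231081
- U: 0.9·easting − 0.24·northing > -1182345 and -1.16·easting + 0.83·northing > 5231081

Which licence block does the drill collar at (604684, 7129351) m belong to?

R

0.9·604684 − 0.24·7129351 = -1166828.640, which is > -1182345
-1.16·604684 + 0.83·7129351 = 5215927.890, which is < 5231081
This sign pattern matches R.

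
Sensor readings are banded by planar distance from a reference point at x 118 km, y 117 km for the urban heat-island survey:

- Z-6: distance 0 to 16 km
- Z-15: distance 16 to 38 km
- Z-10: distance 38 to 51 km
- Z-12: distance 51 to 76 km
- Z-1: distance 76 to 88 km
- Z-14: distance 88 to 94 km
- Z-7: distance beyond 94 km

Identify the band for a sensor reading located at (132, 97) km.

Distance = √((132−118)² + (97−117)²) = √(196.000 + 400.000) = 24.413 km.
16 ≤ 24.413 < 38 → Z-15.

Z-15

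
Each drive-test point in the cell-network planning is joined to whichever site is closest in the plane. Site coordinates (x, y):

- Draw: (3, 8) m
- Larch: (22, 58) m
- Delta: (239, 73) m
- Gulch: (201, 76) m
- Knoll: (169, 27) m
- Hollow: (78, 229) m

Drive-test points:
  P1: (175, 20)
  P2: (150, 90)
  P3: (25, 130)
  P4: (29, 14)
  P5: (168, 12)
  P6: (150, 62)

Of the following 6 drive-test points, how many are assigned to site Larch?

P1 → Knoll
P2 → Gulch
P3 → Larch
P4 → Draw
P5 → Knoll
P6 → Knoll
1 of the 6 goes to Larch.

1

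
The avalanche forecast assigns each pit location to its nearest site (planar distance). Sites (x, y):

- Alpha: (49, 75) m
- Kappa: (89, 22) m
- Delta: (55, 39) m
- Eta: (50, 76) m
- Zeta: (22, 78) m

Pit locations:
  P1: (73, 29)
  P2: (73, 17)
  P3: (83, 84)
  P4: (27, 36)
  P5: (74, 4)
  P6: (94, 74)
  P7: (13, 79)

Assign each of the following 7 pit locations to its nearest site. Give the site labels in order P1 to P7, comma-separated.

P1 → Kappa (d²=305.00)
P2 → Kappa (d²=281.00)
P3 → Eta (d²=1153.00)
P4 → Delta (d²=793.00)
P5 → Kappa (d²=549.00)
P6 → Eta (d²=1940.00)
P7 → Zeta (d²=82.00)

Kappa, Kappa, Eta, Delta, Kappa, Eta, Zeta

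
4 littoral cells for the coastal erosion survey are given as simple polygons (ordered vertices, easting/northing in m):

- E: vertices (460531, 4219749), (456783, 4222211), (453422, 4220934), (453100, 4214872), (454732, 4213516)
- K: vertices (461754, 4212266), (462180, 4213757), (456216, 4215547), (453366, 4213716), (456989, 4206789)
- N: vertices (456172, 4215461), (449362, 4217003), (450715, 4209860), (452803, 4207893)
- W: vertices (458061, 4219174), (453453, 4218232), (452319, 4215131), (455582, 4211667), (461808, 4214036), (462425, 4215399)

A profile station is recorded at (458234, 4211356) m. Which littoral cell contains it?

K

Cast a ray rightward from (458234, 4211356). For each polygon, the edges (by vertex number in listed order) whose endpoints lie on opposite sides of northing = 4211356, where each meets that height, and whether that is right or left of the point:
E: no edge straddles that height → 0 crossings.
K: 4–5 at easting≈454600.3 (left), 5–1 at easting≈460962.3 (right) → 1 crossing.
N: 2–3 at easting≈450431.6 (left), 4–1 at easting≈454344.6 (left) → 0 crossings.
W: no edge straddles that height → 0 crossings.
Only K has an odd count, so the point is inside K.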